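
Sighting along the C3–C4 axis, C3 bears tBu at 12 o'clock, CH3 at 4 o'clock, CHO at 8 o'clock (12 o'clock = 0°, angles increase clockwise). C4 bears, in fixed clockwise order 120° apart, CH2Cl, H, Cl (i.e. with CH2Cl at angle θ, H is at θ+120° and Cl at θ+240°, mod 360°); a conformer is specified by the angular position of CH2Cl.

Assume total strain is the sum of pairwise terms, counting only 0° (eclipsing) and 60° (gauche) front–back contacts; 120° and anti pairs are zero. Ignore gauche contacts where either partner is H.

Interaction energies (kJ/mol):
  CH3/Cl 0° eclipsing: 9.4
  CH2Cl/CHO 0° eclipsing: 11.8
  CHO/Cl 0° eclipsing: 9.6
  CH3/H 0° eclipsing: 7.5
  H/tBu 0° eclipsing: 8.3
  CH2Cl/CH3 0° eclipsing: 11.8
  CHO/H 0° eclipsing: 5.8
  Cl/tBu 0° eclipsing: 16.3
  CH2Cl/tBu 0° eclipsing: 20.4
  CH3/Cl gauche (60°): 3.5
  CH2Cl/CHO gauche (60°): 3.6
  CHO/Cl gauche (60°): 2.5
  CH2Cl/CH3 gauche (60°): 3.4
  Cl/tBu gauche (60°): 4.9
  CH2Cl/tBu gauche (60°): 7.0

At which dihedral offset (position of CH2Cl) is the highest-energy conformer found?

CH2Cl at 0° (eclipsed): tBu–CH2Cl eclipsed, CH3–H eclipsed, CHO–Cl eclipsed; 20.4 + 7.5 + 9.6 = 37.5 kJ/mol.
CH2Cl at 60° (staggered): tBu–CH2Cl gauche, tBu–Cl gauche, CH3–CH2Cl gauche, CHO–Cl gauche; 7.0 + 4.9 + 3.4 + 2.5 = 17.8 kJ/mol.
CH2Cl at 120° (eclipsed): tBu–Cl eclipsed, CH3–CH2Cl eclipsed, CHO–H eclipsed; 16.3 + 11.8 + 5.8 = 33.9 kJ/mol.
CH2Cl at 180° (staggered): tBu–Cl gauche, CH3–CH2Cl gauche, CH3–Cl gauche, CHO–CH2Cl gauche; 4.9 + 3.4 + 3.5 + 3.6 = 15.4 kJ/mol.
CH2Cl at 240° (eclipsed): tBu–H eclipsed, CH3–Cl eclipsed, CHO–CH2Cl eclipsed; 8.3 + 9.4 + 11.8 = 29.5 kJ/mol.
CH2Cl at 300° (staggered): tBu–CH2Cl gauche, CH3–Cl gauche, CHO–CH2Cl gauche, CHO–Cl gauche; 7.0 + 3.5 + 3.6 + 2.5 = 16.6 kJ/mol.
The maximum (37.5 kJ/mol) occurs with CH2Cl at 0°.

0°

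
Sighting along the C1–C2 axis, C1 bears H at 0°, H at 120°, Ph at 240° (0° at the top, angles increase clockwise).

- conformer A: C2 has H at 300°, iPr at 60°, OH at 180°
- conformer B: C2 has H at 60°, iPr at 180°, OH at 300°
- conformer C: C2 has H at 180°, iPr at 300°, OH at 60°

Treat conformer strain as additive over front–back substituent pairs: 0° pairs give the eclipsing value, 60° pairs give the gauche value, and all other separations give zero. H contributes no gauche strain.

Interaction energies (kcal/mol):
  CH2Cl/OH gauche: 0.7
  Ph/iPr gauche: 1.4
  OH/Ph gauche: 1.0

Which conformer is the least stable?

A (staggered): Ph–OH gauche; 1.0 = 1.0 kcal/mol.
B (staggered): Ph–iPr gauche, Ph–OH gauche; 1.4 + 1.0 = 2.4 kcal/mol.
C (staggered): Ph–iPr gauche; 1.4 = 1.4 kcal/mol.
B has the highest total (2.4 kcal/mol).

B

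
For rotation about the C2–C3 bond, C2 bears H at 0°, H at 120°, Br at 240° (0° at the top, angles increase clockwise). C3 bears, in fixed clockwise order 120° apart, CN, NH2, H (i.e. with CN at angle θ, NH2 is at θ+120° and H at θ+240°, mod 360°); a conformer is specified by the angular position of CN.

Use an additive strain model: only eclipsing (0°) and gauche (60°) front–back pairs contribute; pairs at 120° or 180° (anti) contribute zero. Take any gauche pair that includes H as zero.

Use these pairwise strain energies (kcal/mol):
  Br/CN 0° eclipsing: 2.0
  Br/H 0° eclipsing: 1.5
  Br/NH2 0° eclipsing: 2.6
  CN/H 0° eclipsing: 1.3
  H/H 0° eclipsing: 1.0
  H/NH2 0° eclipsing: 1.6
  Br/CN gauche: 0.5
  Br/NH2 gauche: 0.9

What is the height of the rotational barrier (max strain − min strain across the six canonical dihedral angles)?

CN at 0° is eclipsed. H at 0° is eclipsed with CN at 0° (1.3); H at 120° is eclipsed with NH2 at 120° (1.6); Br at 240° is eclipsed with H at 240° (1.5). Total 4.4 kcal/mol.
CN at 60° is staggered. Br at 240° is gauche with NH2 at 180° (0.9). Total 0.9 kcal/mol.
CN at 120° is eclipsed. H at 0° is eclipsed with H at 0° (1.0); H at 120° is eclipsed with CN at 120° (1.3); Br at 240° is eclipsed with NH2 at 240° (2.6). Total 4.9 kcal/mol.
CN at 180° is staggered. Br at 240° is gauche with CN at 180° (0.5); Br at 240° is gauche with NH2 at 300° (0.9). Total 1.4 kcal/mol.
CN at 240° is eclipsed. H at 0° is eclipsed with NH2 at 0° (1.6); H at 120° is eclipsed with H at 120° (1.0); Br at 240° is eclipsed with CN at 240° (2.0). Total 4.6 kcal/mol.
CN at 300° is staggered. Br at 240° is gauche with CN at 300° (0.5). Total 0.5 kcal/mol.
Max at 120° (4.9 kcal/mol), min at 300° (0.5 kcal/mol); barrier = 4.4 kcal/mol.

4.4 kcal/mol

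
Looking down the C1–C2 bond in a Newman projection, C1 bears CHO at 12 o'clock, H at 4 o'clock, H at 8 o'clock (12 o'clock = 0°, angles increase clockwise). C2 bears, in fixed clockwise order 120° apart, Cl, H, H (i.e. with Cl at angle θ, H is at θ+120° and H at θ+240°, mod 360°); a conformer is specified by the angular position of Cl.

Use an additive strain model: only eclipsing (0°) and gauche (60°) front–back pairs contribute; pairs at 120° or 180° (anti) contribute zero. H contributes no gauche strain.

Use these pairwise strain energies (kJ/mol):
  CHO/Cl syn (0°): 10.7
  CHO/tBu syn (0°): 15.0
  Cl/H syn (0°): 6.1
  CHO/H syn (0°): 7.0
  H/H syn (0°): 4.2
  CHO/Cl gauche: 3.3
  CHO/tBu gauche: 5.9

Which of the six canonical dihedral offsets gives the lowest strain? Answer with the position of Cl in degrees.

180°

Cl at 0° is eclipsed. CHO at 0° is eclipsed with Cl at 0° (10.7); H at 120° is eclipsed with H at 120° (4.2); H at 240° is eclipsed with H at 240° (4.2). Total 19.1 kJ/mol.
Cl at 60° is staggered. CHO at 0° is gauche with Cl at 60° (3.3). Total 3.3 kJ/mol.
Cl at 120° is eclipsed. CHO at 0° is eclipsed with H at 0° (7.0); H at 120° is eclipsed with Cl at 120° (6.1); H at 240° is eclipsed with H at 240° (4.2). Total 17.3 kJ/mol.
Cl at 180° (staggered): no non-H gauche contacts → 0.0 kJ/mol.
Cl at 240° is eclipsed. CHO at 0° is eclipsed with H at 0° (7.0); H at 120° is eclipsed with H at 120° (4.2); H at 240° is eclipsed with Cl at 240° (6.1). Total 17.3 kJ/mol.
Cl at 300° is staggered. CHO at 0° is gauche with Cl at 300° (3.3). Total 3.3 kJ/mol.
The minimum (0.0 kJ/mol) occurs with Cl at 180°.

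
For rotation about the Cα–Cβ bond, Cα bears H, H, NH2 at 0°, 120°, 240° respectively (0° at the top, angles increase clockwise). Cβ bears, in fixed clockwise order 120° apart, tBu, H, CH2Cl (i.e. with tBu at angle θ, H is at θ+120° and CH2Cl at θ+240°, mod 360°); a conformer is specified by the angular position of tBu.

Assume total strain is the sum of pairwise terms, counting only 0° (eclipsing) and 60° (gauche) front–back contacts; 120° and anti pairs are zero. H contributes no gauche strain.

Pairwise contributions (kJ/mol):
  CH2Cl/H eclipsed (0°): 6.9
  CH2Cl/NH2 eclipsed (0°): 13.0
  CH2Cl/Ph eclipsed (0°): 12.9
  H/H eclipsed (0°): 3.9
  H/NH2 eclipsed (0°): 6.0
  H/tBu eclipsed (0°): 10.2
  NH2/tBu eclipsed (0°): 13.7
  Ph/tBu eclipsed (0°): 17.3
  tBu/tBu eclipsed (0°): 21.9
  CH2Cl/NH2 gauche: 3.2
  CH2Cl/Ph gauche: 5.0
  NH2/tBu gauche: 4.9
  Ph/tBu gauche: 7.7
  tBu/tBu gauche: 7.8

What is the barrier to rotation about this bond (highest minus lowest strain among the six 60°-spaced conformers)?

23.9 kJ/mol

tBu at 0° is eclipsed. H at 0° is eclipsed with tBu at 0° (10.2); H at 120° is eclipsed with H at 120° (3.9); NH2 at 240° is eclipsed with CH2Cl at 240° (13.0). Total 27.1 kJ/mol.
tBu at 60° is staggered. NH2 at 240° is gauche with CH2Cl at 300° (3.2). Total 3.2 kJ/mol.
tBu at 120° is eclipsed. H at 0° is eclipsed with CH2Cl at 0° (6.9); H at 120° is eclipsed with tBu at 120° (10.2); NH2 at 240° is eclipsed with H at 240° (6.0). Total 23.1 kJ/mol.
tBu at 180° is staggered. NH2 at 240° is gauche with tBu at 180° (4.9). Total 4.9 kJ/mol.
tBu at 240° is eclipsed. H at 0° is eclipsed with H at 0° (3.9); H at 120° is eclipsed with CH2Cl at 120° (6.9); NH2 at 240° is eclipsed with tBu at 240° (13.7). Total 24.5 kJ/mol.
tBu at 300° is staggered. NH2 at 240° is gauche with tBu at 300° (4.9); NH2 at 240° is gauche with CH2Cl at 180° (3.2). Total 8.1 kJ/mol.
Max at 0° (27.1 kJ/mol), min at 60° (3.2 kJ/mol); barrier = 23.9 kJ/mol.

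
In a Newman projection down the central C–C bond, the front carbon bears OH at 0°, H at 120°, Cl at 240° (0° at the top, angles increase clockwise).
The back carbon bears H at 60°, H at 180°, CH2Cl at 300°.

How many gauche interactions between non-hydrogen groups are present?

2

Non-H gauche pairs: OH(0°)/CH2Cl(300°); Cl(240°)/CH2Cl(300°) — 2 interactions.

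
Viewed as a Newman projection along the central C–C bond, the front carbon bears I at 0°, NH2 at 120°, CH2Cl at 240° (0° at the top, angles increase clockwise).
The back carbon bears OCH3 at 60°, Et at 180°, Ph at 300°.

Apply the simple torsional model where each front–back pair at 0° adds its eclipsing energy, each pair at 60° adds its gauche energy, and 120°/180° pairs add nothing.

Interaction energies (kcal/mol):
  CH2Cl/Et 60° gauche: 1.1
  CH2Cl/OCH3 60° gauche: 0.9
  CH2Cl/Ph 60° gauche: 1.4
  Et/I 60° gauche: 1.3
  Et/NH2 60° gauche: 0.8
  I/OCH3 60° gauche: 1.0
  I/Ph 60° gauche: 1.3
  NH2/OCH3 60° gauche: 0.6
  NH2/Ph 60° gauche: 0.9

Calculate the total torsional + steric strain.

6.2 kcal/mol

This conformer (staggered): I(0°)/OCH3(60°) gauche 1.0; I(0°)/Ph(300°) gauche 1.3; NH2(120°)/OCH3(60°) gauche 0.6; NH2(120°)/Et(180°) gauche 0.8; CH2Cl(240°)/Et(180°) gauche 1.1; CH2Cl(240°)/Ph(300°) gauche 1.4 → 6.2 kcal/mol.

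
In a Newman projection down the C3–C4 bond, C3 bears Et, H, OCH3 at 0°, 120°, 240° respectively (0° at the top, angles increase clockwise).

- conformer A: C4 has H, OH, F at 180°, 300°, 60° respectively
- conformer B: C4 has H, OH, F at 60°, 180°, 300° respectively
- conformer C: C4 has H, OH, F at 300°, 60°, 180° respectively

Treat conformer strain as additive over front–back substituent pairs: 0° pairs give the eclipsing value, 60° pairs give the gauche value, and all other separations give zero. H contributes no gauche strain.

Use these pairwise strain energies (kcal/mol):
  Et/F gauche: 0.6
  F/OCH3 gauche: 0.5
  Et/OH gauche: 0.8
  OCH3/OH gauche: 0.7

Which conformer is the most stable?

C

A is staggered. Et at 0° is gauche with OH at 300° (0.8); Et at 0° is gauche with F at 60° (0.6); OCH3 at 240° is gauche with OH at 300° (0.7). Total 2.1 kcal/mol.
B is staggered. Et at 0° is gauche with F at 300° (0.6); OCH3 at 240° is gauche with OH at 180° (0.7); OCH3 at 240° is gauche with F at 300° (0.5). Total 1.8 kcal/mol.
C is staggered. Et at 0° is gauche with OH at 60° (0.8); OCH3 at 240° is gauche with F at 180° (0.5). Total 1.3 kcal/mol.
C has the lowest total (1.3 kcal/mol).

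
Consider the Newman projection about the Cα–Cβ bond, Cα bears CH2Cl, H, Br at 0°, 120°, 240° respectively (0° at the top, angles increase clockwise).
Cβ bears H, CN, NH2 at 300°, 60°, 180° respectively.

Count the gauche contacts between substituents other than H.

Non-H gauche pairs: CH2Cl(0°)/CN(60°); Br(240°)/NH2(180°) — 2 interactions.

2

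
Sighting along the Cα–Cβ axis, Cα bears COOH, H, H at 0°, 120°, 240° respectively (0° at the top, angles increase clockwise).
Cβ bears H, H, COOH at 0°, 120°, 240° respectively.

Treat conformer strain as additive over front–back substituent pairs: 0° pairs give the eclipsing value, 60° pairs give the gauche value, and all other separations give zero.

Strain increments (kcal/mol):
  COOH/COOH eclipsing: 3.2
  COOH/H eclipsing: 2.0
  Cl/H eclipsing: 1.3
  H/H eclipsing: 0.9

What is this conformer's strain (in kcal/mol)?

This conformer (eclipsed): COOH(0°)/H(0°) eclipsed 2.0; H(120°)/H(120°) eclipsed 0.9; H(240°)/COOH(240°) eclipsed 2.0 → 4.9 kcal/mol.

4.9 kcal/mol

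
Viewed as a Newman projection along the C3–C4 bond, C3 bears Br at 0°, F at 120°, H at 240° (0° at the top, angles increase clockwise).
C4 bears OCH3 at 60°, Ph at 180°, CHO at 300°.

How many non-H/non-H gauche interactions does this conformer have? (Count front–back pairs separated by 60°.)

4

Non-H gauche pairs: Br(0°)/OCH3(60°); Br(0°)/CHO(300°); F(120°)/OCH3(60°); F(120°)/Ph(180°) — 4 interactions.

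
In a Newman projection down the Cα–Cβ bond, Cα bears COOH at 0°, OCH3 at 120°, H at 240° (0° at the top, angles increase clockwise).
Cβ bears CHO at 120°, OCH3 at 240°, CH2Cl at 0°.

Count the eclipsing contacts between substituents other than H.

2

Non-H eclipsing pairs: COOH(0°)/CH2Cl(0°); OCH3(120°)/CHO(120°) — 2 interactions.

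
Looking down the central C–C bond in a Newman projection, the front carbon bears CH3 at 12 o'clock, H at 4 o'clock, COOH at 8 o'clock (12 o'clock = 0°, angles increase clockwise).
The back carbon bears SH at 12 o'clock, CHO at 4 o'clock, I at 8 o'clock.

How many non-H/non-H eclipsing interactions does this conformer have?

2

Non-H eclipsing pairs: CH3(0°)/SH(0°); COOH(240°)/I(240°) — 2 interactions.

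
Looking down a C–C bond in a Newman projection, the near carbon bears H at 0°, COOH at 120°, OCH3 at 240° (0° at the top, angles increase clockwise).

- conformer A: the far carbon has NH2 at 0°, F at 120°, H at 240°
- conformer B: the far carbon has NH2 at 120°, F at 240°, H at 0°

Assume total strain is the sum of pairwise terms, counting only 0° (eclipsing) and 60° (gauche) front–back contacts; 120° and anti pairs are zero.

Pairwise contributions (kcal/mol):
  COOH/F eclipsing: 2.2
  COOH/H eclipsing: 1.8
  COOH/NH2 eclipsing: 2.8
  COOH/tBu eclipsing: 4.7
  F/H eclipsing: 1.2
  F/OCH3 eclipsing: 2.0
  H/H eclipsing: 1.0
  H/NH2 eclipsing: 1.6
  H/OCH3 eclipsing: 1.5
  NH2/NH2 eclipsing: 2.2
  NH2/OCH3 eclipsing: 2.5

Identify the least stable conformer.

B

A is eclipsed. H at 0° is eclipsed with NH2 at 0° (1.6); COOH at 120° is eclipsed with F at 120° (2.2); OCH3 at 240° is eclipsed with H at 240° (1.5). Total 5.3 kcal/mol.
B is eclipsed. H at 0° is eclipsed with H at 0° (1.0); COOH at 120° is eclipsed with NH2 at 120° (2.8); OCH3 at 240° is eclipsed with F at 240° (2.0). Total 5.8 kcal/mol.
B has the highest total (5.8 kcal/mol).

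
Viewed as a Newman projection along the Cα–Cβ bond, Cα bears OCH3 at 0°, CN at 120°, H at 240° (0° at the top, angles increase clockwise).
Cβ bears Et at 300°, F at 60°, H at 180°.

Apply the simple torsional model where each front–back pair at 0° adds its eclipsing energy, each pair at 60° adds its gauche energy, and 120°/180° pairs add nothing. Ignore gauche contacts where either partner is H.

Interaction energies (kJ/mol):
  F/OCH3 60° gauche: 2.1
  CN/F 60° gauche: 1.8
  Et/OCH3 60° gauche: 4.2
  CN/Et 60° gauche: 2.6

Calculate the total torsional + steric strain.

8.1 kJ/mol

This conformer (staggered): OCH3(0°)/Et(300°) gauche 4.2; OCH3(0°)/F(60°) gauche 2.1; CN(120°)/F(60°) gauche 1.8 → 8.1 kJ/mol.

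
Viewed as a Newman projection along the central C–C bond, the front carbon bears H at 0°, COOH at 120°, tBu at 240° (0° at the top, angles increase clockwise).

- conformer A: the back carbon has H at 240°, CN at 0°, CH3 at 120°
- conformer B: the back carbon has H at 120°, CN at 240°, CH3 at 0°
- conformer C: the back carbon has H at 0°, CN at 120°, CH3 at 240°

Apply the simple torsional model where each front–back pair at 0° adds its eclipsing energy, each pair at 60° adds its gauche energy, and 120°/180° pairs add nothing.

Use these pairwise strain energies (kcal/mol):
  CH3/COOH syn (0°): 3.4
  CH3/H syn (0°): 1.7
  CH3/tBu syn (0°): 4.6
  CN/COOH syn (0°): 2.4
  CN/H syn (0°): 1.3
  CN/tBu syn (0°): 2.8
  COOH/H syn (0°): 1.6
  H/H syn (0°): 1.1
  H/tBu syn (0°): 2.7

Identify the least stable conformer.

C

A (eclipsed): H(0°)/CN(0°) eclipsed 1.3; COOH(120°)/CH3(120°) eclipsed 3.4; tBu(240°)/H(240°) eclipsed 2.7 → 7.4 kcal/mol.
B (eclipsed): H(0°)/CH3(0°) eclipsed 1.7; COOH(120°)/H(120°) eclipsed 1.6; tBu(240°)/CN(240°) eclipsed 2.8 → 6.1 kcal/mol.
C (eclipsed): H(0°)/H(0°) eclipsed 1.1; COOH(120°)/CN(120°) eclipsed 2.4; tBu(240°)/CH3(240°) eclipsed 4.6 → 8.1 kcal/mol.
C has the highest total (8.1 kcal/mol).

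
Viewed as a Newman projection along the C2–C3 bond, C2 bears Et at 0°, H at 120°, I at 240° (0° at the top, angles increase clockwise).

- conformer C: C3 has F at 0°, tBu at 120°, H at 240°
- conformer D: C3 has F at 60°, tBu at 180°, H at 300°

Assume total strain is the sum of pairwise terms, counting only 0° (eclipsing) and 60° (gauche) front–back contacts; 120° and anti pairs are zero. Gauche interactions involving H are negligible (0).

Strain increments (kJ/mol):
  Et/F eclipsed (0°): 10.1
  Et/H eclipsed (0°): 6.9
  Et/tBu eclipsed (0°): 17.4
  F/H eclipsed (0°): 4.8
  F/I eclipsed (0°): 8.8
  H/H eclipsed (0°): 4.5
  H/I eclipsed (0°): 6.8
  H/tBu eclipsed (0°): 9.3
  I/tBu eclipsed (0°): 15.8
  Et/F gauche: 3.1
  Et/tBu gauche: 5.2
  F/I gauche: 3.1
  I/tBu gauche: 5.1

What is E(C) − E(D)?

+18.0 kJ/mol

C (eclipsed): Et(0°)/F(0°) eclipsed 10.1; H(120°)/tBu(120°) eclipsed 9.3; I(240°)/H(240°) eclipsed 6.8 → 26.2 kJ/mol.
D (staggered): Et(0°)/F(60°) gauche 3.1; I(240°)/tBu(180°) gauche 5.1 → 8.2 kJ/mol.
E(C) − E(D) = 26.2 − 8.2 = +18.0 kJ/mol.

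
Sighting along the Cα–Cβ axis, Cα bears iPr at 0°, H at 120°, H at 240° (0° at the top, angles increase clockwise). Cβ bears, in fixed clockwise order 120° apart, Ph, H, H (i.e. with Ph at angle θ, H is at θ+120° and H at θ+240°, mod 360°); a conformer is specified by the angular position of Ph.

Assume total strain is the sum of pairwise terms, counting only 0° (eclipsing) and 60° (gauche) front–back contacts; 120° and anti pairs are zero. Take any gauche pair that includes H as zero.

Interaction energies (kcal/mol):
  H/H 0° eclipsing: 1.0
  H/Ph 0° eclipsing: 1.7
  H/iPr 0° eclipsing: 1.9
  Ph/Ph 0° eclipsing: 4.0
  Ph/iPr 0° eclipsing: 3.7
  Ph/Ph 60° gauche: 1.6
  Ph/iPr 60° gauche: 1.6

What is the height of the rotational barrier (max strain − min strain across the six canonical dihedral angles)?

Ph at 0° (eclipsed): iPr(0°)/Ph(0°) eclipsed 3.7; H(120°)/H(120°) eclipsed 1.0; H(240°)/H(240°) eclipsed 1.0 → 5.7 kcal/mol.
Ph at 60° (staggered): iPr(0°)/Ph(60°) gauche 1.6 → 1.6 kcal/mol.
Ph at 120° (eclipsed): iPr(0°)/H(0°) eclipsed 1.9; H(120°)/Ph(120°) eclipsed 1.7; H(240°)/H(240°) eclipsed 1.0 → 4.6 kcal/mol.
Ph at 180° (staggered): no non-H gauche contacts → 0.0 kcal/mol.
Ph at 240° (eclipsed): iPr(0°)/H(0°) eclipsed 1.9; H(120°)/H(120°) eclipsed 1.0; H(240°)/Ph(240°) eclipsed 1.7 → 4.6 kcal/mol.
Ph at 300° (staggered): iPr(0°)/Ph(300°) gauche 1.6 → 1.6 kcal/mol.
Max at 0° (5.7 kcal/mol), min at 180° (0.0 kcal/mol); barrier = 5.7 kcal/mol.

5.7 kcal/mol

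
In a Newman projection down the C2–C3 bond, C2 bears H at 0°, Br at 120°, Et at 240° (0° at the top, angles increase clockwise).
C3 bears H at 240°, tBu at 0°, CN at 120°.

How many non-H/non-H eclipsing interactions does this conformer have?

1

Non-H eclipsing pairs: Br(120°)/CN(120°) — 1 interaction.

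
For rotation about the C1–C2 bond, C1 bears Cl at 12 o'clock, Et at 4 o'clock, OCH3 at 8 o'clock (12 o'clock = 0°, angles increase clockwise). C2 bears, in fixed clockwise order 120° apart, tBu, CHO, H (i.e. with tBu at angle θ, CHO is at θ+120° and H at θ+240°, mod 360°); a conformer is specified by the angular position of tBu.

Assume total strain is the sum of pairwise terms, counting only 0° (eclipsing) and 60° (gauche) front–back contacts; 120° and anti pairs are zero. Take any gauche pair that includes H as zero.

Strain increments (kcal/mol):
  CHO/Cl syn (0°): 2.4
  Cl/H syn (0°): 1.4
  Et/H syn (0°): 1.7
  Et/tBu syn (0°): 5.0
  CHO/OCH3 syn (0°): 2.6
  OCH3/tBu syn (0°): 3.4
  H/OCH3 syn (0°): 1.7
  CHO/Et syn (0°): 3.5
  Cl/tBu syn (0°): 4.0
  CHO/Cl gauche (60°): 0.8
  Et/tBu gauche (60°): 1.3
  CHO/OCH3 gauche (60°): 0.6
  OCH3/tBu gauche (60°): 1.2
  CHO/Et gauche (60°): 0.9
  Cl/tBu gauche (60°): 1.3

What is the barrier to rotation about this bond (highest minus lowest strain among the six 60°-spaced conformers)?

tBu at 0° (eclipsed): Cl–tBu eclipsed, Et–CHO eclipsed, OCH3–H eclipsed; 4.0 + 3.5 + 1.7 = 9.2 kcal/mol.
tBu at 60° (staggered): Cl–tBu gauche, Et–tBu gauche, Et–CHO gauche, OCH3–CHO gauche; 1.3 + 1.3 + 0.9 + 0.6 = 4.1 kcal/mol.
tBu at 120° (eclipsed): Cl–H eclipsed, Et–tBu eclipsed, OCH3–CHO eclipsed; 1.4 + 5.0 + 2.6 = 9.0 kcal/mol.
tBu at 180° (staggered): Cl–CHO gauche, Et–tBu gauche, OCH3–tBu gauche, OCH3–CHO gauche; 0.8 + 1.3 + 1.2 + 0.6 = 3.9 kcal/mol.
tBu at 240° (eclipsed): Cl–CHO eclipsed, Et–H eclipsed, OCH3–tBu eclipsed; 2.4 + 1.7 + 3.4 = 7.5 kcal/mol.
tBu at 300° (staggered): Cl–tBu gauche, Cl–CHO gauche, Et–CHO gauche, OCH3–tBu gauche; 1.3 + 0.8 + 0.9 + 1.2 = 4.2 kcal/mol.
Max at 0° (9.2 kcal/mol), min at 180° (3.9 kcal/mol); barrier = 5.3 kcal/mol.

5.3 kcal/mol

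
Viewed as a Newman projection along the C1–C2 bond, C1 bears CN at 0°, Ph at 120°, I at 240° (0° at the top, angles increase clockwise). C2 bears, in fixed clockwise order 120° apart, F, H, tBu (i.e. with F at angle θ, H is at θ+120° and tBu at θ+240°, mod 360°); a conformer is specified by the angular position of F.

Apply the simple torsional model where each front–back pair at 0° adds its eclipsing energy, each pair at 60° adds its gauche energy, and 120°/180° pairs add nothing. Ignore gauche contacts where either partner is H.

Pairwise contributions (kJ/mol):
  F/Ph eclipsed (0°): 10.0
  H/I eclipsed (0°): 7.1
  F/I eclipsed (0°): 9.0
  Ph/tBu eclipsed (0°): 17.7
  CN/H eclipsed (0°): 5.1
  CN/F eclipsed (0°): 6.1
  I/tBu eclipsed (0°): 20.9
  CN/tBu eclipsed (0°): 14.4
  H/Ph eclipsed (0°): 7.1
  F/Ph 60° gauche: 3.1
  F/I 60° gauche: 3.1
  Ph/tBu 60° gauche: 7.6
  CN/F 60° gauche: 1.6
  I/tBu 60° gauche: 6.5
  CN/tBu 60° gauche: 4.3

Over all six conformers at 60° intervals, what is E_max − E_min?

F at 0° (eclipsed): CN(0°)/F(0°) eclipsed 6.1; Ph(120°)/H(120°) eclipsed 7.1; I(240°)/tBu(240°) eclipsed 20.9 → 34.1 kJ/mol.
F at 60° (staggered): CN(0°)/F(60°) gauche 1.6; CN(0°)/tBu(300°) gauche 4.3; Ph(120°)/F(60°) gauche 3.1; I(240°)/tBu(300°) gauche 6.5 → 15.5 kJ/mol.
F at 120° (eclipsed): CN(0°)/tBu(0°) eclipsed 14.4; Ph(120°)/F(120°) eclipsed 10.0; I(240°)/H(240°) eclipsed 7.1 → 31.5 kJ/mol.
F at 180° (staggered): CN(0°)/tBu(60°) gauche 4.3; Ph(120°)/F(180°) gauche 3.1; Ph(120°)/tBu(60°) gauche 7.6; I(240°)/F(180°) gauche 3.1 → 18.1 kJ/mol.
F at 240° (eclipsed): CN(0°)/H(0°) eclipsed 5.1; Ph(120°)/tBu(120°) eclipsed 17.7; I(240°)/F(240°) eclipsed 9.0 → 31.8 kJ/mol.
F at 300° (staggered): CN(0°)/F(300°) gauche 1.6; Ph(120°)/tBu(180°) gauche 7.6; I(240°)/F(300°) gauche 3.1; I(240°)/tBu(180°) gauche 6.5 → 18.8 kJ/mol.
Max at 0° (34.1 kJ/mol), min at 60° (15.5 kJ/mol); barrier = 18.6 kJ/mol.

18.6 kJ/mol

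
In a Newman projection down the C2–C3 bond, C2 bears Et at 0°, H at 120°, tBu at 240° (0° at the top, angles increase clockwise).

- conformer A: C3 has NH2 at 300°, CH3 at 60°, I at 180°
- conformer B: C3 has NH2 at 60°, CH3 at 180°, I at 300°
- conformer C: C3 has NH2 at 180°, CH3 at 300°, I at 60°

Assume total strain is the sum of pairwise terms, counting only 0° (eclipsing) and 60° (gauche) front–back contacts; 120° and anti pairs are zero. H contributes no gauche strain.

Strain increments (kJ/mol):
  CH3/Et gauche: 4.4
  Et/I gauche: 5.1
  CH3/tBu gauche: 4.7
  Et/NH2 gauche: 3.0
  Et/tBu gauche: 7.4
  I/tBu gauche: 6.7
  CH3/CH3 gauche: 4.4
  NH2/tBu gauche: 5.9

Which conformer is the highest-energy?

A (staggered): Et–NH2 gauche, Et–CH3 gauche, tBu–NH2 gauche, tBu–I gauche; 3.0 + 4.4 + 5.9 + 6.7 = 20.0 kJ/mol.
B (staggered): Et–NH2 gauche, Et–I gauche, tBu–CH3 gauche, tBu–I gauche; 3.0 + 5.1 + 4.7 + 6.7 = 19.5 kJ/mol.
C (staggered): Et–CH3 gauche, Et–I gauche, tBu–NH2 gauche, tBu–CH3 gauche; 4.4 + 5.1 + 5.9 + 4.7 = 20.1 kJ/mol.
C has the highest total (20.1 kJ/mol).

C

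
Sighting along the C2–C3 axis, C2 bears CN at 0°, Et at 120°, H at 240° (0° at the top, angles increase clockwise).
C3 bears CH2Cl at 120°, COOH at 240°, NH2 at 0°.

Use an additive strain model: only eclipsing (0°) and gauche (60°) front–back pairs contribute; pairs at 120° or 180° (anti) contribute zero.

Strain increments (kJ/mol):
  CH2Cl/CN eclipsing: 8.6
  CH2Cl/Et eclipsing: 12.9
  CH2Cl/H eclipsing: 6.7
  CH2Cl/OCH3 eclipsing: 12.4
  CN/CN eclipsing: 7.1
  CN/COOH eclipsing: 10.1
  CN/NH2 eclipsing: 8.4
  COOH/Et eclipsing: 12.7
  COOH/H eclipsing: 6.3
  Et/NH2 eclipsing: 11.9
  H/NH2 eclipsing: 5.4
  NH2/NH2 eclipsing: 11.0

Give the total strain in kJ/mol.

This conformer is eclipsed. CN at 0° is eclipsed with NH2 at 0° (8.4); Et at 120° is eclipsed with CH2Cl at 120° (12.9); H at 240° is eclipsed with COOH at 240° (6.3). Total 27.6 kJ/mol.

27.6 kJ/mol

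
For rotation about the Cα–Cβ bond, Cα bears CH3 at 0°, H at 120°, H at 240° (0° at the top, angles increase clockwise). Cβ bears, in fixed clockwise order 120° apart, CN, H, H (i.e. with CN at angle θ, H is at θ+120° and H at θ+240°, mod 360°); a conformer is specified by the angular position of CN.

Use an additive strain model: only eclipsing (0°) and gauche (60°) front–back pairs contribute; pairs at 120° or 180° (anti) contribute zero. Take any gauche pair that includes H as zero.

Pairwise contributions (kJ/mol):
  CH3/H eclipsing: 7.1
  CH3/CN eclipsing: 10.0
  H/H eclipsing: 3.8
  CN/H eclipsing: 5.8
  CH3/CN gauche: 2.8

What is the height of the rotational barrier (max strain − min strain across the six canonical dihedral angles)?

17.6 kJ/mol

CN at 0° (eclipsed): CH3–CN eclipsed, H–H eclipsed, H–H eclipsed; 10.0 + 3.8 + 3.8 = 17.6 kJ/mol.
CN at 60° (staggered): CH3–CN gauche; 2.8 = 2.8 kJ/mol.
CN at 120° (eclipsed): CH3–H eclipsed, H–CN eclipsed, H–H eclipsed; 7.1 + 5.8 + 3.8 = 16.7 kJ/mol.
CN at 180° (staggered): no non-H gauche contacts → 0.0 kJ/mol.
CN at 240° (eclipsed): CH3–H eclipsed, H–H eclipsed, H–CN eclipsed; 7.1 + 3.8 + 5.8 = 16.7 kJ/mol.
CN at 300° (staggered): CH3–CN gauche; 2.8 = 2.8 kJ/mol.
Max at 0° (17.6 kJ/mol), min at 180° (0.0 kJ/mol); barrier = 17.6 kJ/mol.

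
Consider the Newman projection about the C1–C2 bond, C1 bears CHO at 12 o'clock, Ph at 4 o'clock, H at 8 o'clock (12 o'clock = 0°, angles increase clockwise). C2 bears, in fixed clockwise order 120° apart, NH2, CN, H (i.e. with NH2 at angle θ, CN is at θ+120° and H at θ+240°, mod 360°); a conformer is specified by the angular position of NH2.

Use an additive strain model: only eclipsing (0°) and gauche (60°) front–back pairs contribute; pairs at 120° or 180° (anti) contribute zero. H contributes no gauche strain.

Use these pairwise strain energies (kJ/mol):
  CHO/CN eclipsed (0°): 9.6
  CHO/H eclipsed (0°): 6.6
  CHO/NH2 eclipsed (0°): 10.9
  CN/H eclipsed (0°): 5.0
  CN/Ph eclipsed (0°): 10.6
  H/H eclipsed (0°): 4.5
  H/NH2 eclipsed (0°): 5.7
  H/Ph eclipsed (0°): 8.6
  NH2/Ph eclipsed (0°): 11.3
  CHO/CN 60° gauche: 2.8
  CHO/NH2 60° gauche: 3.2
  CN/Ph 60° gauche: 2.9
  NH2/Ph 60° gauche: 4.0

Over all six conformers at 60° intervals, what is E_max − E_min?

19.2 kJ/mol

NH2 at 0° (eclipsed): CHO–NH2 eclipsed, Ph–CN eclipsed, H–H eclipsed; 10.9 + 10.6 + 4.5 = 26.0 kJ/mol.
NH2 at 60° (staggered): CHO–NH2 gauche, Ph–NH2 gauche, Ph–CN gauche; 3.2 + 4.0 + 2.9 = 10.1 kJ/mol.
NH2 at 120° (eclipsed): CHO–H eclipsed, Ph–NH2 eclipsed, H–CN eclipsed; 6.6 + 11.3 + 5.0 = 22.9 kJ/mol.
NH2 at 180° (staggered): CHO–CN gauche, Ph–NH2 gauche; 2.8 + 4.0 = 6.8 kJ/mol.
NH2 at 240° (eclipsed): CHO–CN eclipsed, Ph–H eclipsed, H–NH2 eclipsed; 9.6 + 8.6 + 5.7 = 23.9 kJ/mol.
NH2 at 300° (staggered): CHO–NH2 gauche, CHO–CN gauche, Ph–CN gauche; 3.2 + 2.8 + 2.9 = 8.9 kJ/mol.
Max at 0° (26.0 kJ/mol), min at 180° (6.8 kJ/mol); barrier = 19.2 kJ/mol.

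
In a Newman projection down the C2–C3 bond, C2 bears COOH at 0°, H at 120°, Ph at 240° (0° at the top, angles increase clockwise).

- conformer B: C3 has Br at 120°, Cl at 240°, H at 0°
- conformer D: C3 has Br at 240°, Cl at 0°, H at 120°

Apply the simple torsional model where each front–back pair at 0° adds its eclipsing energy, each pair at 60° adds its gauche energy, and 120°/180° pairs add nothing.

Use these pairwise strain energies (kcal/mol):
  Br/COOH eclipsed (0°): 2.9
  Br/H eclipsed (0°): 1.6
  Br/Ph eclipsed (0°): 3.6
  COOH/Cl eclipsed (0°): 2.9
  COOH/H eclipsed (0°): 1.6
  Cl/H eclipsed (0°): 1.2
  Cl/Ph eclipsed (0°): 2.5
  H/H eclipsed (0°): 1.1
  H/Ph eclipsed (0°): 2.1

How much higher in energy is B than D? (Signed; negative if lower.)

B (eclipsed): COOH(0°)/H(0°) eclipsed 1.6; H(120°)/Br(120°) eclipsed 1.6; Ph(240°)/Cl(240°) eclipsed 2.5 → 5.7 kcal/mol.
D (eclipsed): COOH(0°)/Cl(0°) eclipsed 2.9; H(120°)/H(120°) eclipsed 1.1; Ph(240°)/Br(240°) eclipsed 3.6 → 7.6 kcal/mol.
E(B) − E(D) = 5.7 − 7.6 = -1.9 kcal/mol.

-1.9 kcal/mol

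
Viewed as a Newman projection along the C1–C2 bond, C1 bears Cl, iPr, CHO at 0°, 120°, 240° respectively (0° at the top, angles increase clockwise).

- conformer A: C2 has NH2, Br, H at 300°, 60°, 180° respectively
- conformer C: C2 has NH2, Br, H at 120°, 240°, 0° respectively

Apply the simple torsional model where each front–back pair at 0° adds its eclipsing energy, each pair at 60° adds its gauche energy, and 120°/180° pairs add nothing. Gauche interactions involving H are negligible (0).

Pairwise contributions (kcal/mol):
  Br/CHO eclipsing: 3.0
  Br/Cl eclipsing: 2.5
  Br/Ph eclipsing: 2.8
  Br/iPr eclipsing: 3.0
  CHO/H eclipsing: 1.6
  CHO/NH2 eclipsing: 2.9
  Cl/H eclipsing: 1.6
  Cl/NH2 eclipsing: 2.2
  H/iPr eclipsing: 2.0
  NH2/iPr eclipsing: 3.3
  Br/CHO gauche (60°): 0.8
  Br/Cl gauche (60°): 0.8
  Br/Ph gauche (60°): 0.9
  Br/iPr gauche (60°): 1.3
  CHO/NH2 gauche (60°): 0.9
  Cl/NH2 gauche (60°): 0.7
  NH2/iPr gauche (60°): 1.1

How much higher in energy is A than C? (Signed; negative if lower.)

-4.2 kcal/mol

A (staggered): Cl–NH2 gauche, Cl–Br gauche, iPr–Br gauche, CHO–NH2 gauche; 0.7 + 0.8 + 1.3 + 0.9 = 3.7 kcal/mol.
C (eclipsed): Cl–H eclipsed, iPr–NH2 eclipsed, CHO–Br eclipsed; 1.6 + 3.3 + 3.0 = 7.9 kcal/mol.
E(A) − E(C) = 3.7 − 7.9 = -4.2 kcal/mol.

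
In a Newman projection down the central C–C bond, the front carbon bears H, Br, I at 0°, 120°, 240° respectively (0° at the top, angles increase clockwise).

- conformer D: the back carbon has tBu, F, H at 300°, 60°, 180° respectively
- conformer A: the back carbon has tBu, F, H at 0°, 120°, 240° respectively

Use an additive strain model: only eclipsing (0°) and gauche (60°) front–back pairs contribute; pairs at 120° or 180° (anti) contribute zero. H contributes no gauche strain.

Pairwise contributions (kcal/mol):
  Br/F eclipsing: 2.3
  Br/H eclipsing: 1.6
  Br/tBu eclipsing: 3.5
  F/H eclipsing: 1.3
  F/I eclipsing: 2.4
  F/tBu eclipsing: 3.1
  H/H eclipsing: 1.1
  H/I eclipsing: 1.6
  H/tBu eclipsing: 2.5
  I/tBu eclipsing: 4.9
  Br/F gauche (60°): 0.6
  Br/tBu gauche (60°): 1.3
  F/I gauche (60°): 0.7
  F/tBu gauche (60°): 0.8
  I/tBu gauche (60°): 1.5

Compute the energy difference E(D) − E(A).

-4.3 kcal/mol

D (staggered): Br(120°)/F(60°) gauche 0.6; I(240°)/tBu(300°) gauche 1.5 → 2.1 kcal/mol.
A (eclipsed): H(0°)/tBu(0°) eclipsed 2.5; Br(120°)/F(120°) eclipsed 2.3; I(240°)/H(240°) eclipsed 1.6 → 6.4 kcal/mol.
E(D) − E(A) = 2.1 − 6.4 = -4.3 kcal/mol.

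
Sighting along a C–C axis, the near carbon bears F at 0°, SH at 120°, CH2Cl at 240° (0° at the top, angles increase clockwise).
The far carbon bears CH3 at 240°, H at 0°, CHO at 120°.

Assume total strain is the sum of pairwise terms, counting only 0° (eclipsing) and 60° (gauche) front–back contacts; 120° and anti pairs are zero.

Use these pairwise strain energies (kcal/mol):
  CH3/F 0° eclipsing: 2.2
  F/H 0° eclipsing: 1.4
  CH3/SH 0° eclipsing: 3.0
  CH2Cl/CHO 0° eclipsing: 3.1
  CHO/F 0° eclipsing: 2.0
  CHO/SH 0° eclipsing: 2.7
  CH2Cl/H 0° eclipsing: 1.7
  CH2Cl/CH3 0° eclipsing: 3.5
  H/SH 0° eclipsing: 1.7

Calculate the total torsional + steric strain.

7.6 kcal/mol

This conformer (eclipsed): F–H eclipsed, SH–CHO eclipsed, CH2Cl–CH3 eclipsed; 1.4 + 2.7 + 3.5 = 7.6 kcal/mol.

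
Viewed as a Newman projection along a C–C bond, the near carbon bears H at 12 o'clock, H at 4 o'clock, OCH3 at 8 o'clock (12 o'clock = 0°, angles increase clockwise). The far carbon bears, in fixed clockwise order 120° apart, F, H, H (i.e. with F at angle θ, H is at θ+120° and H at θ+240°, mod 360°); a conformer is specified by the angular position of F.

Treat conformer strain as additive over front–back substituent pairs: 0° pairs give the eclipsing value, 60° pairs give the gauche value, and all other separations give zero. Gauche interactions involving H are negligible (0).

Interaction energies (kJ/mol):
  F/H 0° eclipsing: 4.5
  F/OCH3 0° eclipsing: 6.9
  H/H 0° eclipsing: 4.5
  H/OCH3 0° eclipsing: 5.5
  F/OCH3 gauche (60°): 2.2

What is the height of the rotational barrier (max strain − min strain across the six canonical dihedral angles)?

F at 0° is eclipsed. H at 0° is eclipsed with F at 0° (4.5); H at 120° is eclipsed with H at 120° (4.5); OCH3 at 240° is eclipsed with H at 240° (5.5). Total 14.5 kJ/mol.
F at 60° (staggered): no non-H gauche contacts → 0.0 kJ/mol.
F at 120° is eclipsed. H at 0° is eclipsed with H at 0° (4.5); H at 120° is eclipsed with F at 120° (4.5); OCH3 at 240° is eclipsed with H at 240° (5.5). Total 14.5 kJ/mol.
F at 180° is staggered. OCH3 at 240° is gauche with F at 180° (2.2). Total 2.2 kJ/mol.
F at 240° is eclipsed. H at 0° is eclipsed with H at 0° (4.5); H at 120° is eclipsed with H at 120° (4.5); OCH3 at 240° is eclipsed with F at 240° (6.9). Total 15.9 kJ/mol.
F at 300° is staggered. OCH3 at 240° is gauche with F at 300° (2.2). Total 2.2 kJ/mol.
Max at 240° (15.9 kJ/mol), min at 60° (0.0 kJ/mol); barrier = 15.9 kJ/mol.

15.9 kJ/mol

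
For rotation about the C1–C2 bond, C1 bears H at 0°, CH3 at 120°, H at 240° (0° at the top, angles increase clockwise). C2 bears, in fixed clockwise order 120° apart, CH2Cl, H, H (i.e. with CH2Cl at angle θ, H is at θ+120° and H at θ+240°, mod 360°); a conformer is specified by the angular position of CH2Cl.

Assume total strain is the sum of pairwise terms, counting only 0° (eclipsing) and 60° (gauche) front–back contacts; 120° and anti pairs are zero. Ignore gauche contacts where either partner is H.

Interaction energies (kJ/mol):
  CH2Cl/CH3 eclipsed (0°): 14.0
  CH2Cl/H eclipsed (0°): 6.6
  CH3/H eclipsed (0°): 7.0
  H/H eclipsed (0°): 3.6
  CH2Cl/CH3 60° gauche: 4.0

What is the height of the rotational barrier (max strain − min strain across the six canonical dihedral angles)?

21.2 kJ/mol

CH2Cl at 0° (eclipsed): H(0°)/CH2Cl(0°) eclipsed 6.6; CH3(120°)/H(120°) eclipsed 7.0; H(240°)/H(240°) eclipsed 3.6 → 17.2 kJ/mol.
CH2Cl at 60° (staggered): CH3(120°)/CH2Cl(60°) gauche 4.0 → 4.0 kJ/mol.
CH2Cl at 120° (eclipsed): H(0°)/H(0°) eclipsed 3.6; CH3(120°)/CH2Cl(120°) eclipsed 14.0; H(240°)/H(240°) eclipsed 3.6 → 21.2 kJ/mol.
CH2Cl at 180° (staggered): CH3(120°)/CH2Cl(180°) gauche 4.0 → 4.0 kJ/mol.
CH2Cl at 240° (eclipsed): H(0°)/H(0°) eclipsed 3.6; CH3(120°)/H(120°) eclipsed 7.0; H(240°)/CH2Cl(240°) eclipsed 6.6 → 17.2 kJ/mol.
CH2Cl at 300° (staggered): no non-H gauche contacts → 0.0 kJ/mol.
Max at 120° (21.2 kJ/mol), min at 300° (0.0 kJ/mol); barrier = 21.2 kJ/mol.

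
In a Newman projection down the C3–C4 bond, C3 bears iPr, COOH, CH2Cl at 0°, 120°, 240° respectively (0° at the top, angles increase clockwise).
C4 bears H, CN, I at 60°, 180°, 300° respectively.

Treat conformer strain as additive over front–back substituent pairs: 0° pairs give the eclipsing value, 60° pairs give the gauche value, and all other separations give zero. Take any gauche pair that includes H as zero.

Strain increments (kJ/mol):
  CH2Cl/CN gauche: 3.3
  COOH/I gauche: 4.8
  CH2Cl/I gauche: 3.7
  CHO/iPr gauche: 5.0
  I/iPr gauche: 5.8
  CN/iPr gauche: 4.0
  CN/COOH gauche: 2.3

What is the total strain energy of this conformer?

15.1 kJ/mol

This conformer (staggered): iPr–I gauche, COOH–CN gauche, CH2Cl–CN gauche, CH2Cl–I gauche; 5.8 + 2.3 + 3.3 + 3.7 = 15.1 kJ/mol.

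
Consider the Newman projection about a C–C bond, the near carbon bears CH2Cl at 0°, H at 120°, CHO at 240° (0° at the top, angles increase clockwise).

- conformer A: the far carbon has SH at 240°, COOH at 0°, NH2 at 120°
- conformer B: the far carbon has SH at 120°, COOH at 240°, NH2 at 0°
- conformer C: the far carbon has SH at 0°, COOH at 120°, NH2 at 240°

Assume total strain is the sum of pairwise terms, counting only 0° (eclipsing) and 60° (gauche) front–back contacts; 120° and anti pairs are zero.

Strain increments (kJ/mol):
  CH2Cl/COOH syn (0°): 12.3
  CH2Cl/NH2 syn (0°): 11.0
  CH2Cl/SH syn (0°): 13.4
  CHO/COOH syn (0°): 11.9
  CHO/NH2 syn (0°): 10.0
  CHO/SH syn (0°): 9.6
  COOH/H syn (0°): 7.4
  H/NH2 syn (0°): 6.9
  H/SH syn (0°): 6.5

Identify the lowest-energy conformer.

A

A (eclipsed): CH2Cl(0°)/COOH(0°) eclipsed 12.3; H(120°)/NH2(120°) eclipsed 6.9; CHO(240°)/SH(240°) eclipsed 9.6 → 28.8 kJ/mol.
B (eclipsed): CH2Cl(0°)/NH2(0°) eclipsed 11.0; H(120°)/SH(120°) eclipsed 6.5; CHO(240°)/COOH(240°) eclipsed 11.9 → 29.4 kJ/mol.
C (eclipsed): CH2Cl(0°)/SH(0°) eclipsed 13.4; H(120°)/COOH(120°) eclipsed 7.4; CHO(240°)/NH2(240°) eclipsed 10.0 → 30.8 kJ/mol.
A has the lowest total (28.8 kJ/mol).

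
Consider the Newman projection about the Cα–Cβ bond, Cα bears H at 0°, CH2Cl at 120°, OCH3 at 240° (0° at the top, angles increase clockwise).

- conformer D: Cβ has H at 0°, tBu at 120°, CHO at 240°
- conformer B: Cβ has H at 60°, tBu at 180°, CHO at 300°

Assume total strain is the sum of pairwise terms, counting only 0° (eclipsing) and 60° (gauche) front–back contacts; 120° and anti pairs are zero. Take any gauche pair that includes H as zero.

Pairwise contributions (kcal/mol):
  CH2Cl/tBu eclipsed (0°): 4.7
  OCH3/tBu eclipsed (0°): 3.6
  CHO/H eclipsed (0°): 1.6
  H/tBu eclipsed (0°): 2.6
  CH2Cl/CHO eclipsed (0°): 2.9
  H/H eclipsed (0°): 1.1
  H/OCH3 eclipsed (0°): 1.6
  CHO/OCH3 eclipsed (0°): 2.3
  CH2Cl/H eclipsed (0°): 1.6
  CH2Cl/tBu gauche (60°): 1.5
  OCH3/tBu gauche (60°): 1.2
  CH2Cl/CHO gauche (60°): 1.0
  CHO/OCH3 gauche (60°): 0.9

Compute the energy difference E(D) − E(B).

+4.5 kcal/mol

D is eclipsed. H at 0° is eclipsed with H at 0° (1.1); CH2Cl at 120° is eclipsed with tBu at 120° (4.7); OCH3 at 240° is eclipsed with CHO at 240° (2.3). Total 8.1 kcal/mol.
B is staggered. CH2Cl at 120° is gauche with tBu at 180° (1.5); OCH3 at 240° is gauche with tBu at 180° (1.2); OCH3 at 240° is gauche with CHO at 300° (0.9). Total 3.6 kcal/mol.
E(D) − E(B) = 8.1 − 3.6 = +4.5 kcal/mol.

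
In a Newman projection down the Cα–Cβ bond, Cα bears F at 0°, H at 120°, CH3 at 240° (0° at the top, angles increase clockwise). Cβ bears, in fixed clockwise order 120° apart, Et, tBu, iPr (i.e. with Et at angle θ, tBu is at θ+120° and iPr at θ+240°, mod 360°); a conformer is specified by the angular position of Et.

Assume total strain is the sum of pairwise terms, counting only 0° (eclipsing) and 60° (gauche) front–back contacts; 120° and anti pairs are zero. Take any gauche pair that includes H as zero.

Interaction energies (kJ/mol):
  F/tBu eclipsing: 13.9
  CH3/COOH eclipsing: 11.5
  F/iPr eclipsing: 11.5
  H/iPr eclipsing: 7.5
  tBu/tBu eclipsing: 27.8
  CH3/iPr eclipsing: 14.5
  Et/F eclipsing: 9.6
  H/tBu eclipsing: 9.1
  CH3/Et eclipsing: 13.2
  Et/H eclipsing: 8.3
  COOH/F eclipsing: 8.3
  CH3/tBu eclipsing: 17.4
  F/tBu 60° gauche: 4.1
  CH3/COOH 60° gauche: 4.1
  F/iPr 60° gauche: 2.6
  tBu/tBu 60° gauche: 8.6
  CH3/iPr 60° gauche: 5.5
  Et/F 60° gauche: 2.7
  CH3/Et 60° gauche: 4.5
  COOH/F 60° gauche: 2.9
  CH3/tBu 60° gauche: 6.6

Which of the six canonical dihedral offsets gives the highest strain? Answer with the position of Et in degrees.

Et at 0° is eclipsed. F at 0° is eclipsed with Et at 0° (9.6); H at 120° is eclipsed with tBu at 120° (9.1); CH3 at 240° is eclipsed with iPr at 240° (14.5). Total 33.2 kJ/mol.
Et at 60° is staggered. F at 0° is gauche with Et at 60° (2.7); F at 0° is gauche with iPr at 300° (2.6); CH3 at 240° is gauche with tBu at 180° (6.6); CH3 at 240° is gauche with iPr at 300° (5.5). Total 17.4 kJ/mol.
Et at 120° is eclipsed. F at 0° is eclipsed with iPr at 0° (11.5); H at 120° is eclipsed with Et at 120° (8.3); CH3 at 240° is eclipsed with tBu at 240° (17.4). Total 37.2 kJ/mol.
Et at 180° is staggered. F at 0° is gauche with tBu at 300° (4.1); F at 0° is gauche with iPr at 60° (2.6); CH3 at 240° is gauche with Et at 180° (4.5); CH3 at 240° is gauche with tBu at 300° (6.6). Total 17.8 kJ/mol.
Et at 240° is eclipsed. F at 0° is eclipsed with tBu at 0° (13.9); H at 120° is eclipsed with iPr at 120° (7.5); CH3 at 240° is eclipsed with Et at 240° (13.2). Total 34.6 kJ/mol.
Et at 300° is staggered. F at 0° is gauche with Et at 300° (2.7); F at 0° is gauche with tBu at 60° (4.1); CH3 at 240° is gauche with Et at 300° (4.5); CH3 at 240° is gauche with iPr at 180° (5.5). Total 16.8 kJ/mol.
The maximum (37.2 kJ/mol) occurs with Et at 120°.

120°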